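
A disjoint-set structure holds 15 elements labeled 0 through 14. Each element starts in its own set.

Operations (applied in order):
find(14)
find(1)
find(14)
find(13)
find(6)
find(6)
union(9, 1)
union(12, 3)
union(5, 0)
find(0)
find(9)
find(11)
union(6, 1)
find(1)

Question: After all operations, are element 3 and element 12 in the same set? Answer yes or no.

Step 1: find(14) -> no change; set of 14 is {14}
Step 2: find(1) -> no change; set of 1 is {1}
Step 3: find(14) -> no change; set of 14 is {14}
Step 4: find(13) -> no change; set of 13 is {13}
Step 5: find(6) -> no change; set of 6 is {6}
Step 6: find(6) -> no change; set of 6 is {6}
Step 7: union(9, 1) -> merged; set of 9 now {1, 9}
Step 8: union(12, 3) -> merged; set of 12 now {3, 12}
Step 9: union(5, 0) -> merged; set of 5 now {0, 5}
Step 10: find(0) -> no change; set of 0 is {0, 5}
Step 11: find(9) -> no change; set of 9 is {1, 9}
Step 12: find(11) -> no change; set of 11 is {11}
Step 13: union(6, 1) -> merged; set of 6 now {1, 6, 9}
Step 14: find(1) -> no change; set of 1 is {1, 6, 9}
Set of 3: {3, 12}; 12 is a member.

Answer: yes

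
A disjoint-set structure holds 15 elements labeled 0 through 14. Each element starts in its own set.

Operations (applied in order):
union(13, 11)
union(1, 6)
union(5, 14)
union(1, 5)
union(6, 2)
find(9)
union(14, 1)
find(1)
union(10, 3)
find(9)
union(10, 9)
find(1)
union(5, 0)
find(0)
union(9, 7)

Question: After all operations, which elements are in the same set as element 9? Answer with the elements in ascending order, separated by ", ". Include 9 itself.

Answer: 3, 7, 9, 10

Derivation:
Step 1: union(13, 11) -> merged; set of 13 now {11, 13}
Step 2: union(1, 6) -> merged; set of 1 now {1, 6}
Step 3: union(5, 14) -> merged; set of 5 now {5, 14}
Step 4: union(1, 5) -> merged; set of 1 now {1, 5, 6, 14}
Step 5: union(6, 2) -> merged; set of 6 now {1, 2, 5, 6, 14}
Step 6: find(9) -> no change; set of 9 is {9}
Step 7: union(14, 1) -> already same set; set of 14 now {1, 2, 5, 6, 14}
Step 8: find(1) -> no change; set of 1 is {1, 2, 5, 6, 14}
Step 9: union(10, 3) -> merged; set of 10 now {3, 10}
Step 10: find(9) -> no change; set of 9 is {9}
Step 11: union(10, 9) -> merged; set of 10 now {3, 9, 10}
Step 12: find(1) -> no change; set of 1 is {1, 2, 5, 6, 14}
Step 13: union(5, 0) -> merged; set of 5 now {0, 1, 2, 5, 6, 14}
Step 14: find(0) -> no change; set of 0 is {0, 1, 2, 5, 6, 14}
Step 15: union(9, 7) -> merged; set of 9 now {3, 7, 9, 10}
Component of 9: {3, 7, 9, 10}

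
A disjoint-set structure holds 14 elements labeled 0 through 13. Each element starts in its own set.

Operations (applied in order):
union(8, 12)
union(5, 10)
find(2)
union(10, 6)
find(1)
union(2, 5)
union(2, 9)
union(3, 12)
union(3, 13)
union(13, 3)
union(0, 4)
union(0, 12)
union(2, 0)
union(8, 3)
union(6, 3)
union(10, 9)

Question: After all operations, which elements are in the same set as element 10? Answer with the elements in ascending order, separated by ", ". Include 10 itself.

Answer: 0, 2, 3, 4, 5, 6, 8, 9, 10, 12, 13

Derivation:
Step 1: union(8, 12) -> merged; set of 8 now {8, 12}
Step 2: union(5, 10) -> merged; set of 5 now {5, 10}
Step 3: find(2) -> no change; set of 2 is {2}
Step 4: union(10, 6) -> merged; set of 10 now {5, 6, 10}
Step 5: find(1) -> no change; set of 1 is {1}
Step 6: union(2, 5) -> merged; set of 2 now {2, 5, 6, 10}
Step 7: union(2, 9) -> merged; set of 2 now {2, 5, 6, 9, 10}
Step 8: union(3, 12) -> merged; set of 3 now {3, 8, 12}
Step 9: union(3, 13) -> merged; set of 3 now {3, 8, 12, 13}
Step 10: union(13, 3) -> already same set; set of 13 now {3, 8, 12, 13}
Step 11: union(0, 4) -> merged; set of 0 now {0, 4}
Step 12: union(0, 12) -> merged; set of 0 now {0, 3, 4, 8, 12, 13}
Step 13: union(2, 0) -> merged; set of 2 now {0, 2, 3, 4, 5, 6, 8, 9, 10, 12, 13}
Step 14: union(8, 3) -> already same set; set of 8 now {0, 2, 3, 4, 5, 6, 8, 9, 10, 12, 13}
Step 15: union(6, 3) -> already same set; set of 6 now {0, 2, 3, 4, 5, 6, 8, 9, 10, 12, 13}
Step 16: union(10, 9) -> already same set; set of 10 now {0, 2, 3, 4, 5, 6, 8, 9, 10, 12, 13}
Component of 10: {0, 2, 3, 4, 5, 6, 8, 9, 10, 12, 13}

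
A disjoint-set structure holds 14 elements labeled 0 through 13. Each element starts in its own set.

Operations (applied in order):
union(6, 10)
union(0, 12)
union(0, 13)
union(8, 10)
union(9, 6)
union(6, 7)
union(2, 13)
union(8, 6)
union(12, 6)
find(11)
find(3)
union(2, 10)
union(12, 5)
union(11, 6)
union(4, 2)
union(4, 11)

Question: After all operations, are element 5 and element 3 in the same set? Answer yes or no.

Answer: no

Derivation:
Step 1: union(6, 10) -> merged; set of 6 now {6, 10}
Step 2: union(0, 12) -> merged; set of 0 now {0, 12}
Step 3: union(0, 13) -> merged; set of 0 now {0, 12, 13}
Step 4: union(8, 10) -> merged; set of 8 now {6, 8, 10}
Step 5: union(9, 6) -> merged; set of 9 now {6, 8, 9, 10}
Step 6: union(6, 7) -> merged; set of 6 now {6, 7, 8, 9, 10}
Step 7: union(2, 13) -> merged; set of 2 now {0, 2, 12, 13}
Step 8: union(8, 6) -> already same set; set of 8 now {6, 7, 8, 9, 10}
Step 9: union(12, 6) -> merged; set of 12 now {0, 2, 6, 7, 8, 9, 10, 12, 13}
Step 10: find(11) -> no change; set of 11 is {11}
Step 11: find(3) -> no change; set of 3 is {3}
Step 12: union(2, 10) -> already same set; set of 2 now {0, 2, 6, 7, 8, 9, 10, 12, 13}
Step 13: union(12, 5) -> merged; set of 12 now {0, 2, 5, 6, 7, 8, 9, 10, 12, 13}
Step 14: union(11, 6) -> merged; set of 11 now {0, 2, 5, 6, 7, 8, 9, 10, 11, 12, 13}
Step 15: union(4, 2) -> merged; set of 4 now {0, 2, 4, 5, 6, 7, 8, 9, 10, 11, 12, 13}
Step 16: union(4, 11) -> already same set; set of 4 now {0, 2, 4, 5, 6, 7, 8, 9, 10, 11, 12, 13}
Set of 5: {0, 2, 4, 5, 6, 7, 8, 9, 10, 11, 12, 13}; 3 is not a member.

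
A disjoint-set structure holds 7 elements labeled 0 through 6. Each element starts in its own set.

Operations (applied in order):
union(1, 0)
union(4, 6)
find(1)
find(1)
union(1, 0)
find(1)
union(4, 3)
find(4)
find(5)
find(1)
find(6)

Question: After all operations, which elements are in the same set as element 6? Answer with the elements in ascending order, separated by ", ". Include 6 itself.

Step 1: union(1, 0) -> merged; set of 1 now {0, 1}
Step 2: union(4, 6) -> merged; set of 4 now {4, 6}
Step 3: find(1) -> no change; set of 1 is {0, 1}
Step 4: find(1) -> no change; set of 1 is {0, 1}
Step 5: union(1, 0) -> already same set; set of 1 now {0, 1}
Step 6: find(1) -> no change; set of 1 is {0, 1}
Step 7: union(4, 3) -> merged; set of 4 now {3, 4, 6}
Step 8: find(4) -> no change; set of 4 is {3, 4, 6}
Step 9: find(5) -> no change; set of 5 is {5}
Step 10: find(1) -> no change; set of 1 is {0, 1}
Step 11: find(6) -> no change; set of 6 is {3, 4, 6}
Component of 6: {3, 4, 6}

Answer: 3, 4, 6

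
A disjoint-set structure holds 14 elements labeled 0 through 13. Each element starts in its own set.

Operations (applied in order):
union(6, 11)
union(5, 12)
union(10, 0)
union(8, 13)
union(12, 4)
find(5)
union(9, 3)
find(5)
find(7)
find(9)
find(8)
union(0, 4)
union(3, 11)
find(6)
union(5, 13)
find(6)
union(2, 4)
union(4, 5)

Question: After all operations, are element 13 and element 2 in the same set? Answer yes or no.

Answer: yes

Derivation:
Step 1: union(6, 11) -> merged; set of 6 now {6, 11}
Step 2: union(5, 12) -> merged; set of 5 now {5, 12}
Step 3: union(10, 0) -> merged; set of 10 now {0, 10}
Step 4: union(8, 13) -> merged; set of 8 now {8, 13}
Step 5: union(12, 4) -> merged; set of 12 now {4, 5, 12}
Step 6: find(5) -> no change; set of 5 is {4, 5, 12}
Step 7: union(9, 3) -> merged; set of 9 now {3, 9}
Step 8: find(5) -> no change; set of 5 is {4, 5, 12}
Step 9: find(7) -> no change; set of 7 is {7}
Step 10: find(9) -> no change; set of 9 is {3, 9}
Step 11: find(8) -> no change; set of 8 is {8, 13}
Step 12: union(0, 4) -> merged; set of 0 now {0, 4, 5, 10, 12}
Step 13: union(3, 11) -> merged; set of 3 now {3, 6, 9, 11}
Step 14: find(6) -> no change; set of 6 is {3, 6, 9, 11}
Step 15: union(5, 13) -> merged; set of 5 now {0, 4, 5, 8, 10, 12, 13}
Step 16: find(6) -> no change; set of 6 is {3, 6, 9, 11}
Step 17: union(2, 4) -> merged; set of 2 now {0, 2, 4, 5, 8, 10, 12, 13}
Step 18: union(4, 5) -> already same set; set of 4 now {0, 2, 4, 5, 8, 10, 12, 13}
Set of 13: {0, 2, 4, 5, 8, 10, 12, 13}; 2 is a member.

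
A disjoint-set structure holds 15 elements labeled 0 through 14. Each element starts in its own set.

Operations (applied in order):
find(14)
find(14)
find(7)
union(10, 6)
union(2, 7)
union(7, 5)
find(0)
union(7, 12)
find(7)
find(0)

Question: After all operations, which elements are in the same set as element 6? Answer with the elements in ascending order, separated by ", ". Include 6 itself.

Answer: 6, 10

Derivation:
Step 1: find(14) -> no change; set of 14 is {14}
Step 2: find(14) -> no change; set of 14 is {14}
Step 3: find(7) -> no change; set of 7 is {7}
Step 4: union(10, 6) -> merged; set of 10 now {6, 10}
Step 5: union(2, 7) -> merged; set of 2 now {2, 7}
Step 6: union(7, 5) -> merged; set of 7 now {2, 5, 7}
Step 7: find(0) -> no change; set of 0 is {0}
Step 8: union(7, 12) -> merged; set of 7 now {2, 5, 7, 12}
Step 9: find(7) -> no change; set of 7 is {2, 5, 7, 12}
Step 10: find(0) -> no change; set of 0 is {0}
Component of 6: {6, 10}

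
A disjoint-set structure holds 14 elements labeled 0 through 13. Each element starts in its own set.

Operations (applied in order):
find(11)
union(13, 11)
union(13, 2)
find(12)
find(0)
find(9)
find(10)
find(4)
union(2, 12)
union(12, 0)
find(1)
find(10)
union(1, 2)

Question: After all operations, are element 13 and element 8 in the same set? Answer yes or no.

Answer: no

Derivation:
Step 1: find(11) -> no change; set of 11 is {11}
Step 2: union(13, 11) -> merged; set of 13 now {11, 13}
Step 3: union(13, 2) -> merged; set of 13 now {2, 11, 13}
Step 4: find(12) -> no change; set of 12 is {12}
Step 5: find(0) -> no change; set of 0 is {0}
Step 6: find(9) -> no change; set of 9 is {9}
Step 7: find(10) -> no change; set of 10 is {10}
Step 8: find(4) -> no change; set of 4 is {4}
Step 9: union(2, 12) -> merged; set of 2 now {2, 11, 12, 13}
Step 10: union(12, 0) -> merged; set of 12 now {0, 2, 11, 12, 13}
Step 11: find(1) -> no change; set of 1 is {1}
Step 12: find(10) -> no change; set of 10 is {10}
Step 13: union(1, 2) -> merged; set of 1 now {0, 1, 2, 11, 12, 13}
Set of 13: {0, 1, 2, 11, 12, 13}; 8 is not a member.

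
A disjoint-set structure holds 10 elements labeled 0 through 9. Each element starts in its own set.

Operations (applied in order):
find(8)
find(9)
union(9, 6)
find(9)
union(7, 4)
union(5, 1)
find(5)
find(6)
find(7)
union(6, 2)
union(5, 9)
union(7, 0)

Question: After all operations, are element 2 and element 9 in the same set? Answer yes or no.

Answer: yes

Derivation:
Step 1: find(8) -> no change; set of 8 is {8}
Step 2: find(9) -> no change; set of 9 is {9}
Step 3: union(9, 6) -> merged; set of 9 now {6, 9}
Step 4: find(9) -> no change; set of 9 is {6, 9}
Step 5: union(7, 4) -> merged; set of 7 now {4, 7}
Step 6: union(5, 1) -> merged; set of 5 now {1, 5}
Step 7: find(5) -> no change; set of 5 is {1, 5}
Step 8: find(6) -> no change; set of 6 is {6, 9}
Step 9: find(7) -> no change; set of 7 is {4, 7}
Step 10: union(6, 2) -> merged; set of 6 now {2, 6, 9}
Step 11: union(5, 9) -> merged; set of 5 now {1, 2, 5, 6, 9}
Step 12: union(7, 0) -> merged; set of 7 now {0, 4, 7}
Set of 2: {1, 2, 5, 6, 9}; 9 is a member.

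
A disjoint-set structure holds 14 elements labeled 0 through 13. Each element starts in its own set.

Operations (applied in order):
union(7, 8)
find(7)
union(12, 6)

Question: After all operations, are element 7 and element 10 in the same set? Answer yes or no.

Answer: no

Derivation:
Step 1: union(7, 8) -> merged; set of 7 now {7, 8}
Step 2: find(7) -> no change; set of 7 is {7, 8}
Step 3: union(12, 6) -> merged; set of 12 now {6, 12}
Set of 7: {7, 8}; 10 is not a member.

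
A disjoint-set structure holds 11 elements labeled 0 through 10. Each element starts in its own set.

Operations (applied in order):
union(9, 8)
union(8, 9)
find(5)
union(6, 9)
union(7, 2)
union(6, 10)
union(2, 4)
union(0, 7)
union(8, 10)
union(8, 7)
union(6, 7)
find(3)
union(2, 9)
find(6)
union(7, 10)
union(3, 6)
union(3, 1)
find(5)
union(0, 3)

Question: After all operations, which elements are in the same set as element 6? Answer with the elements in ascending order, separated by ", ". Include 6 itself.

Step 1: union(9, 8) -> merged; set of 9 now {8, 9}
Step 2: union(8, 9) -> already same set; set of 8 now {8, 9}
Step 3: find(5) -> no change; set of 5 is {5}
Step 4: union(6, 9) -> merged; set of 6 now {6, 8, 9}
Step 5: union(7, 2) -> merged; set of 7 now {2, 7}
Step 6: union(6, 10) -> merged; set of 6 now {6, 8, 9, 10}
Step 7: union(2, 4) -> merged; set of 2 now {2, 4, 7}
Step 8: union(0, 7) -> merged; set of 0 now {0, 2, 4, 7}
Step 9: union(8, 10) -> already same set; set of 8 now {6, 8, 9, 10}
Step 10: union(8, 7) -> merged; set of 8 now {0, 2, 4, 6, 7, 8, 9, 10}
Step 11: union(6, 7) -> already same set; set of 6 now {0, 2, 4, 6, 7, 8, 9, 10}
Step 12: find(3) -> no change; set of 3 is {3}
Step 13: union(2, 9) -> already same set; set of 2 now {0, 2, 4, 6, 7, 8, 9, 10}
Step 14: find(6) -> no change; set of 6 is {0, 2, 4, 6, 7, 8, 9, 10}
Step 15: union(7, 10) -> already same set; set of 7 now {0, 2, 4, 6, 7, 8, 9, 10}
Step 16: union(3, 6) -> merged; set of 3 now {0, 2, 3, 4, 6, 7, 8, 9, 10}
Step 17: union(3, 1) -> merged; set of 3 now {0, 1, 2, 3, 4, 6, 7, 8, 9, 10}
Step 18: find(5) -> no change; set of 5 is {5}
Step 19: union(0, 3) -> already same set; set of 0 now {0, 1, 2, 3, 4, 6, 7, 8, 9, 10}
Component of 6: {0, 1, 2, 3, 4, 6, 7, 8, 9, 10}

Answer: 0, 1, 2, 3, 4, 6, 7, 8, 9, 10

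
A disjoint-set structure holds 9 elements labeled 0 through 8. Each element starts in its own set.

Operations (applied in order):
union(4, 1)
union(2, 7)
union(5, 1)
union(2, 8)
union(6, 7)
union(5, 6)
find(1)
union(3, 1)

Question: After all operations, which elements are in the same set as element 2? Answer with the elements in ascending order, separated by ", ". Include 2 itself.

Step 1: union(4, 1) -> merged; set of 4 now {1, 4}
Step 2: union(2, 7) -> merged; set of 2 now {2, 7}
Step 3: union(5, 1) -> merged; set of 5 now {1, 4, 5}
Step 4: union(2, 8) -> merged; set of 2 now {2, 7, 8}
Step 5: union(6, 7) -> merged; set of 6 now {2, 6, 7, 8}
Step 6: union(5, 6) -> merged; set of 5 now {1, 2, 4, 5, 6, 7, 8}
Step 7: find(1) -> no change; set of 1 is {1, 2, 4, 5, 6, 7, 8}
Step 8: union(3, 1) -> merged; set of 3 now {1, 2, 3, 4, 5, 6, 7, 8}
Component of 2: {1, 2, 3, 4, 5, 6, 7, 8}

Answer: 1, 2, 3, 4, 5, 6, 7, 8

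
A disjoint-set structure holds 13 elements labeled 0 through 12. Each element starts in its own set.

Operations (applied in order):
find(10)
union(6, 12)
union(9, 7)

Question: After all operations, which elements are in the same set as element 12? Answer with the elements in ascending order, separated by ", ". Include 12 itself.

Step 1: find(10) -> no change; set of 10 is {10}
Step 2: union(6, 12) -> merged; set of 6 now {6, 12}
Step 3: union(9, 7) -> merged; set of 9 now {7, 9}
Component of 12: {6, 12}

Answer: 6, 12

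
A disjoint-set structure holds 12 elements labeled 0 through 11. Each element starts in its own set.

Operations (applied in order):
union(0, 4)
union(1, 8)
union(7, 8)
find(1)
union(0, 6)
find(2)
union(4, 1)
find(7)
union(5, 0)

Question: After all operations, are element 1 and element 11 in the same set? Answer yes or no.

Step 1: union(0, 4) -> merged; set of 0 now {0, 4}
Step 2: union(1, 8) -> merged; set of 1 now {1, 8}
Step 3: union(7, 8) -> merged; set of 7 now {1, 7, 8}
Step 4: find(1) -> no change; set of 1 is {1, 7, 8}
Step 5: union(0, 6) -> merged; set of 0 now {0, 4, 6}
Step 6: find(2) -> no change; set of 2 is {2}
Step 7: union(4, 1) -> merged; set of 4 now {0, 1, 4, 6, 7, 8}
Step 8: find(7) -> no change; set of 7 is {0, 1, 4, 6, 7, 8}
Step 9: union(5, 0) -> merged; set of 5 now {0, 1, 4, 5, 6, 7, 8}
Set of 1: {0, 1, 4, 5, 6, 7, 8}; 11 is not a member.

Answer: no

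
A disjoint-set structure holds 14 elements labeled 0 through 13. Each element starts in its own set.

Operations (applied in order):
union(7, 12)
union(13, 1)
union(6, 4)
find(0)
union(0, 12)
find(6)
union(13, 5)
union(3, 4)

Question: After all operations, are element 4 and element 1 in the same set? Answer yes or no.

Answer: no

Derivation:
Step 1: union(7, 12) -> merged; set of 7 now {7, 12}
Step 2: union(13, 1) -> merged; set of 13 now {1, 13}
Step 3: union(6, 4) -> merged; set of 6 now {4, 6}
Step 4: find(0) -> no change; set of 0 is {0}
Step 5: union(0, 12) -> merged; set of 0 now {0, 7, 12}
Step 6: find(6) -> no change; set of 6 is {4, 6}
Step 7: union(13, 5) -> merged; set of 13 now {1, 5, 13}
Step 8: union(3, 4) -> merged; set of 3 now {3, 4, 6}
Set of 4: {3, 4, 6}; 1 is not a member.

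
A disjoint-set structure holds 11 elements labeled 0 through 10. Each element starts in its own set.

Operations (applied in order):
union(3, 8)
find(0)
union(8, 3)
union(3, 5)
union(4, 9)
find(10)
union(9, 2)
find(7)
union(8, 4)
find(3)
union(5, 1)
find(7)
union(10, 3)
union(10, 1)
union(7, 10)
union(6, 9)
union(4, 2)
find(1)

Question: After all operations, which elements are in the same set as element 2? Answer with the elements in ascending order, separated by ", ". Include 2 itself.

Step 1: union(3, 8) -> merged; set of 3 now {3, 8}
Step 2: find(0) -> no change; set of 0 is {0}
Step 3: union(8, 3) -> already same set; set of 8 now {3, 8}
Step 4: union(3, 5) -> merged; set of 3 now {3, 5, 8}
Step 5: union(4, 9) -> merged; set of 4 now {4, 9}
Step 6: find(10) -> no change; set of 10 is {10}
Step 7: union(9, 2) -> merged; set of 9 now {2, 4, 9}
Step 8: find(7) -> no change; set of 7 is {7}
Step 9: union(8, 4) -> merged; set of 8 now {2, 3, 4, 5, 8, 9}
Step 10: find(3) -> no change; set of 3 is {2, 3, 4, 5, 8, 9}
Step 11: union(5, 1) -> merged; set of 5 now {1, 2, 3, 4, 5, 8, 9}
Step 12: find(7) -> no change; set of 7 is {7}
Step 13: union(10, 3) -> merged; set of 10 now {1, 2, 3, 4, 5, 8, 9, 10}
Step 14: union(10, 1) -> already same set; set of 10 now {1, 2, 3, 4, 5, 8, 9, 10}
Step 15: union(7, 10) -> merged; set of 7 now {1, 2, 3, 4, 5, 7, 8, 9, 10}
Step 16: union(6, 9) -> merged; set of 6 now {1, 2, 3, 4, 5, 6, 7, 8, 9, 10}
Step 17: union(4, 2) -> already same set; set of 4 now {1, 2, 3, 4, 5, 6, 7, 8, 9, 10}
Step 18: find(1) -> no change; set of 1 is {1, 2, 3, 4, 5, 6, 7, 8, 9, 10}
Component of 2: {1, 2, 3, 4, 5, 6, 7, 8, 9, 10}

Answer: 1, 2, 3, 4, 5, 6, 7, 8, 9, 10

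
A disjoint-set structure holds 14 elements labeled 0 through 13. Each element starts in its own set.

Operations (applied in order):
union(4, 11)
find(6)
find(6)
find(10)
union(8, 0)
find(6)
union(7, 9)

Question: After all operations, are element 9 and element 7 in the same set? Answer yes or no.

Answer: yes

Derivation:
Step 1: union(4, 11) -> merged; set of 4 now {4, 11}
Step 2: find(6) -> no change; set of 6 is {6}
Step 3: find(6) -> no change; set of 6 is {6}
Step 4: find(10) -> no change; set of 10 is {10}
Step 5: union(8, 0) -> merged; set of 8 now {0, 8}
Step 6: find(6) -> no change; set of 6 is {6}
Step 7: union(7, 9) -> merged; set of 7 now {7, 9}
Set of 9: {7, 9}; 7 is a member.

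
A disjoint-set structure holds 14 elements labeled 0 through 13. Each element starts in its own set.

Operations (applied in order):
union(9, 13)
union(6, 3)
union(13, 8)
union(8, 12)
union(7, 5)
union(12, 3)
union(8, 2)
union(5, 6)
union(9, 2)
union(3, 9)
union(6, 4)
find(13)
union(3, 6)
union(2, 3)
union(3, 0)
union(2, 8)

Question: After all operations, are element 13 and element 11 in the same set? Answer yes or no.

Step 1: union(9, 13) -> merged; set of 9 now {9, 13}
Step 2: union(6, 3) -> merged; set of 6 now {3, 6}
Step 3: union(13, 8) -> merged; set of 13 now {8, 9, 13}
Step 4: union(8, 12) -> merged; set of 8 now {8, 9, 12, 13}
Step 5: union(7, 5) -> merged; set of 7 now {5, 7}
Step 6: union(12, 3) -> merged; set of 12 now {3, 6, 8, 9, 12, 13}
Step 7: union(8, 2) -> merged; set of 8 now {2, 3, 6, 8, 9, 12, 13}
Step 8: union(5, 6) -> merged; set of 5 now {2, 3, 5, 6, 7, 8, 9, 12, 13}
Step 9: union(9, 2) -> already same set; set of 9 now {2, 3, 5, 6, 7, 8, 9, 12, 13}
Step 10: union(3, 9) -> already same set; set of 3 now {2, 3, 5, 6, 7, 8, 9, 12, 13}
Step 11: union(6, 4) -> merged; set of 6 now {2, 3, 4, 5, 6, 7, 8, 9, 12, 13}
Step 12: find(13) -> no change; set of 13 is {2, 3, 4, 5, 6, 7, 8, 9, 12, 13}
Step 13: union(3, 6) -> already same set; set of 3 now {2, 3, 4, 5, 6, 7, 8, 9, 12, 13}
Step 14: union(2, 3) -> already same set; set of 2 now {2, 3, 4, 5, 6, 7, 8, 9, 12, 13}
Step 15: union(3, 0) -> merged; set of 3 now {0, 2, 3, 4, 5, 6, 7, 8, 9, 12, 13}
Step 16: union(2, 8) -> already same set; set of 2 now {0, 2, 3, 4, 5, 6, 7, 8, 9, 12, 13}
Set of 13: {0, 2, 3, 4, 5, 6, 7, 8, 9, 12, 13}; 11 is not a member.

Answer: no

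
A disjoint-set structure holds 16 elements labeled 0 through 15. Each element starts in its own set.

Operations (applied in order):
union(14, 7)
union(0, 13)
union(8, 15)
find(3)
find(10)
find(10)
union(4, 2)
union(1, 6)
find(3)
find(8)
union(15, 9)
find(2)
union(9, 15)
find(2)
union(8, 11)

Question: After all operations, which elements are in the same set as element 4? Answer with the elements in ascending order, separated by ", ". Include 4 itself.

Answer: 2, 4

Derivation:
Step 1: union(14, 7) -> merged; set of 14 now {7, 14}
Step 2: union(0, 13) -> merged; set of 0 now {0, 13}
Step 3: union(8, 15) -> merged; set of 8 now {8, 15}
Step 4: find(3) -> no change; set of 3 is {3}
Step 5: find(10) -> no change; set of 10 is {10}
Step 6: find(10) -> no change; set of 10 is {10}
Step 7: union(4, 2) -> merged; set of 4 now {2, 4}
Step 8: union(1, 6) -> merged; set of 1 now {1, 6}
Step 9: find(3) -> no change; set of 3 is {3}
Step 10: find(8) -> no change; set of 8 is {8, 15}
Step 11: union(15, 9) -> merged; set of 15 now {8, 9, 15}
Step 12: find(2) -> no change; set of 2 is {2, 4}
Step 13: union(9, 15) -> already same set; set of 9 now {8, 9, 15}
Step 14: find(2) -> no change; set of 2 is {2, 4}
Step 15: union(8, 11) -> merged; set of 8 now {8, 9, 11, 15}
Component of 4: {2, 4}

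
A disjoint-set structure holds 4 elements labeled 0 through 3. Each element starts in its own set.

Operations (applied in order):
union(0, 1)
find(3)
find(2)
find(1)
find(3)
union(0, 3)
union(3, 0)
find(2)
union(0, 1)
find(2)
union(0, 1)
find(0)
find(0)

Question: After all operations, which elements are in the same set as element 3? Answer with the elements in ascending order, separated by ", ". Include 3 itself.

Step 1: union(0, 1) -> merged; set of 0 now {0, 1}
Step 2: find(3) -> no change; set of 3 is {3}
Step 3: find(2) -> no change; set of 2 is {2}
Step 4: find(1) -> no change; set of 1 is {0, 1}
Step 5: find(3) -> no change; set of 3 is {3}
Step 6: union(0, 3) -> merged; set of 0 now {0, 1, 3}
Step 7: union(3, 0) -> already same set; set of 3 now {0, 1, 3}
Step 8: find(2) -> no change; set of 2 is {2}
Step 9: union(0, 1) -> already same set; set of 0 now {0, 1, 3}
Step 10: find(2) -> no change; set of 2 is {2}
Step 11: union(0, 1) -> already same set; set of 0 now {0, 1, 3}
Step 12: find(0) -> no change; set of 0 is {0, 1, 3}
Step 13: find(0) -> no change; set of 0 is {0, 1, 3}
Component of 3: {0, 1, 3}

Answer: 0, 1, 3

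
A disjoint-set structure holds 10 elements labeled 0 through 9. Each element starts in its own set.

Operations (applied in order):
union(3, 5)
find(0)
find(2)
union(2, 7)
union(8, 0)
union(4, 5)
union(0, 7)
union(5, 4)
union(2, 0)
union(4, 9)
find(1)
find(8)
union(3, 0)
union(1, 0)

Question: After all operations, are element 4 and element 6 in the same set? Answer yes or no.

Step 1: union(3, 5) -> merged; set of 3 now {3, 5}
Step 2: find(0) -> no change; set of 0 is {0}
Step 3: find(2) -> no change; set of 2 is {2}
Step 4: union(2, 7) -> merged; set of 2 now {2, 7}
Step 5: union(8, 0) -> merged; set of 8 now {0, 8}
Step 6: union(4, 5) -> merged; set of 4 now {3, 4, 5}
Step 7: union(0, 7) -> merged; set of 0 now {0, 2, 7, 8}
Step 8: union(5, 4) -> already same set; set of 5 now {3, 4, 5}
Step 9: union(2, 0) -> already same set; set of 2 now {0, 2, 7, 8}
Step 10: union(4, 9) -> merged; set of 4 now {3, 4, 5, 9}
Step 11: find(1) -> no change; set of 1 is {1}
Step 12: find(8) -> no change; set of 8 is {0, 2, 7, 8}
Step 13: union(3, 0) -> merged; set of 3 now {0, 2, 3, 4, 5, 7, 8, 9}
Step 14: union(1, 0) -> merged; set of 1 now {0, 1, 2, 3, 4, 5, 7, 8, 9}
Set of 4: {0, 1, 2, 3, 4, 5, 7, 8, 9}; 6 is not a member.

Answer: no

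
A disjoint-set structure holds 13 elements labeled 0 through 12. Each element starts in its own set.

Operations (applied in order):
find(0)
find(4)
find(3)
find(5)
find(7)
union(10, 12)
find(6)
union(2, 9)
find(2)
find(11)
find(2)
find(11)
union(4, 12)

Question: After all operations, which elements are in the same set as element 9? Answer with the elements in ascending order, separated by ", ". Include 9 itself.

Answer: 2, 9

Derivation:
Step 1: find(0) -> no change; set of 0 is {0}
Step 2: find(4) -> no change; set of 4 is {4}
Step 3: find(3) -> no change; set of 3 is {3}
Step 4: find(5) -> no change; set of 5 is {5}
Step 5: find(7) -> no change; set of 7 is {7}
Step 6: union(10, 12) -> merged; set of 10 now {10, 12}
Step 7: find(6) -> no change; set of 6 is {6}
Step 8: union(2, 9) -> merged; set of 2 now {2, 9}
Step 9: find(2) -> no change; set of 2 is {2, 9}
Step 10: find(11) -> no change; set of 11 is {11}
Step 11: find(2) -> no change; set of 2 is {2, 9}
Step 12: find(11) -> no change; set of 11 is {11}
Step 13: union(4, 12) -> merged; set of 4 now {4, 10, 12}
Component of 9: {2, 9}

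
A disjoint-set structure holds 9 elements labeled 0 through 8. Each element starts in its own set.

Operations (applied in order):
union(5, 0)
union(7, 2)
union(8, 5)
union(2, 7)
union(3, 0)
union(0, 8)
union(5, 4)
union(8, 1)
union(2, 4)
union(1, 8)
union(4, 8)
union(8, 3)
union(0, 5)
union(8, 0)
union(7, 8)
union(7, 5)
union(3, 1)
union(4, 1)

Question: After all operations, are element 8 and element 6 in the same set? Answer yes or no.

Answer: no

Derivation:
Step 1: union(5, 0) -> merged; set of 5 now {0, 5}
Step 2: union(7, 2) -> merged; set of 7 now {2, 7}
Step 3: union(8, 5) -> merged; set of 8 now {0, 5, 8}
Step 4: union(2, 7) -> already same set; set of 2 now {2, 7}
Step 5: union(3, 0) -> merged; set of 3 now {0, 3, 5, 8}
Step 6: union(0, 8) -> already same set; set of 0 now {0, 3, 5, 8}
Step 7: union(5, 4) -> merged; set of 5 now {0, 3, 4, 5, 8}
Step 8: union(8, 1) -> merged; set of 8 now {0, 1, 3, 4, 5, 8}
Step 9: union(2, 4) -> merged; set of 2 now {0, 1, 2, 3, 4, 5, 7, 8}
Step 10: union(1, 8) -> already same set; set of 1 now {0, 1, 2, 3, 4, 5, 7, 8}
Step 11: union(4, 8) -> already same set; set of 4 now {0, 1, 2, 3, 4, 5, 7, 8}
Step 12: union(8, 3) -> already same set; set of 8 now {0, 1, 2, 3, 4, 5, 7, 8}
Step 13: union(0, 5) -> already same set; set of 0 now {0, 1, 2, 3, 4, 5, 7, 8}
Step 14: union(8, 0) -> already same set; set of 8 now {0, 1, 2, 3, 4, 5, 7, 8}
Step 15: union(7, 8) -> already same set; set of 7 now {0, 1, 2, 3, 4, 5, 7, 8}
Step 16: union(7, 5) -> already same set; set of 7 now {0, 1, 2, 3, 4, 5, 7, 8}
Step 17: union(3, 1) -> already same set; set of 3 now {0, 1, 2, 3, 4, 5, 7, 8}
Step 18: union(4, 1) -> already same set; set of 4 now {0, 1, 2, 3, 4, 5, 7, 8}
Set of 8: {0, 1, 2, 3, 4, 5, 7, 8}; 6 is not a member.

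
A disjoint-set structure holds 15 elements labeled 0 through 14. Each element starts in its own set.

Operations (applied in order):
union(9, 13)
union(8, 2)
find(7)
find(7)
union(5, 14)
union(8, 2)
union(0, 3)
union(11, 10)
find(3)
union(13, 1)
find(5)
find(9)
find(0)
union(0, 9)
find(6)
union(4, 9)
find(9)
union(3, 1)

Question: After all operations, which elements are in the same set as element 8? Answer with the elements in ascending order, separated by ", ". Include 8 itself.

Answer: 2, 8

Derivation:
Step 1: union(9, 13) -> merged; set of 9 now {9, 13}
Step 2: union(8, 2) -> merged; set of 8 now {2, 8}
Step 3: find(7) -> no change; set of 7 is {7}
Step 4: find(7) -> no change; set of 7 is {7}
Step 5: union(5, 14) -> merged; set of 5 now {5, 14}
Step 6: union(8, 2) -> already same set; set of 8 now {2, 8}
Step 7: union(0, 3) -> merged; set of 0 now {0, 3}
Step 8: union(11, 10) -> merged; set of 11 now {10, 11}
Step 9: find(3) -> no change; set of 3 is {0, 3}
Step 10: union(13, 1) -> merged; set of 13 now {1, 9, 13}
Step 11: find(5) -> no change; set of 5 is {5, 14}
Step 12: find(9) -> no change; set of 9 is {1, 9, 13}
Step 13: find(0) -> no change; set of 0 is {0, 3}
Step 14: union(0, 9) -> merged; set of 0 now {0, 1, 3, 9, 13}
Step 15: find(6) -> no change; set of 6 is {6}
Step 16: union(4, 9) -> merged; set of 4 now {0, 1, 3, 4, 9, 13}
Step 17: find(9) -> no change; set of 9 is {0, 1, 3, 4, 9, 13}
Step 18: union(3, 1) -> already same set; set of 3 now {0, 1, 3, 4, 9, 13}
Component of 8: {2, 8}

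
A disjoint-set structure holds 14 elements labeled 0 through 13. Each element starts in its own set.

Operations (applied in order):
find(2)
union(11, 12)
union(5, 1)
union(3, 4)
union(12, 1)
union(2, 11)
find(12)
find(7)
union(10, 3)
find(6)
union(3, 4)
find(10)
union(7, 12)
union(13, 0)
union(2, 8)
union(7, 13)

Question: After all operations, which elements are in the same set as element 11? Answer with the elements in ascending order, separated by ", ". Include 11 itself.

Step 1: find(2) -> no change; set of 2 is {2}
Step 2: union(11, 12) -> merged; set of 11 now {11, 12}
Step 3: union(5, 1) -> merged; set of 5 now {1, 5}
Step 4: union(3, 4) -> merged; set of 3 now {3, 4}
Step 5: union(12, 1) -> merged; set of 12 now {1, 5, 11, 12}
Step 6: union(2, 11) -> merged; set of 2 now {1, 2, 5, 11, 12}
Step 7: find(12) -> no change; set of 12 is {1, 2, 5, 11, 12}
Step 8: find(7) -> no change; set of 7 is {7}
Step 9: union(10, 3) -> merged; set of 10 now {3, 4, 10}
Step 10: find(6) -> no change; set of 6 is {6}
Step 11: union(3, 4) -> already same set; set of 3 now {3, 4, 10}
Step 12: find(10) -> no change; set of 10 is {3, 4, 10}
Step 13: union(7, 12) -> merged; set of 7 now {1, 2, 5, 7, 11, 12}
Step 14: union(13, 0) -> merged; set of 13 now {0, 13}
Step 15: union(2, 8) -> merged; set of 2 now {1, 2, 5, 7, 8, 11, 12}
Step 16: union(7, 13) -> merged; set of 7 now {0, 1, 2, 5, 7, 8, 11, 12, 13}
Component of 11: {0, 1, 2, 5, 7, 8, 11, 12, 13}

Answer: 0, 1, 2, 5, 7, 8, 11, 12, 13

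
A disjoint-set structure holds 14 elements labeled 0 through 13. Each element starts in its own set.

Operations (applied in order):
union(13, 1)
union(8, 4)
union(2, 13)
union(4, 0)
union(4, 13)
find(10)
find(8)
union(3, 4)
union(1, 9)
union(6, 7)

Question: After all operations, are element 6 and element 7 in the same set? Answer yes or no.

Step 1: union(13, 1) -> merged; set of 13 now {1, 13}
Step 2: union(8, 4) -> merged; set of 8 now {4, 8}
Step 3: union(2, 13) -> merged; set of 2 now {1, 2, 13}
Step 4: union(4, 0) -> merged; set of 4 now {0, 4, 8}
Step 5: union(4, 13) -> merged; set of 4 now {0, 1, 2, 4, 8, 13}
Step 6: find(10) -> no change; set of 10 is {10}
Step 7: find(8) -> no change; set of 8 is {0, 1, 2, 4, 8, 13}
Step 8: union(3, 4) -> merged; set of 3 now {0, 1, 2, 3, 4, 8, 13}
Step 9: union(1, 9) -> merged; set of 1 now {0, 1, 2, 3, 4, 8, 9, 13}
Step 10: union(6, 7) -> merged; set of 6 now {6, 7}
Set of 6: {6, 7}; 7 is a member.

Answer: yes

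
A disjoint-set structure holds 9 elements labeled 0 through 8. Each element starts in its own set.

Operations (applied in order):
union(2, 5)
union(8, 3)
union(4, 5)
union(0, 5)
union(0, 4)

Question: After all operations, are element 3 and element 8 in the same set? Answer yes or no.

Step 1: union(2, 5) -> merged; set of 2 now {2, 5}
Step 2: union(8, 3) -> merged; set of 8 now {3, 8}
Step 3: union(4, 5) -> merged; set of 4 now {2, 4, 5}
Step 4: union(0, 5) -> merged; set of 0 now {0, 2, 4, 5}
Step 5: union(0, 4) -> already same set; set of 0 now {0, 2, 4, 5}
Set of 3: {3, 8}; 8 is a member.

Answer: yes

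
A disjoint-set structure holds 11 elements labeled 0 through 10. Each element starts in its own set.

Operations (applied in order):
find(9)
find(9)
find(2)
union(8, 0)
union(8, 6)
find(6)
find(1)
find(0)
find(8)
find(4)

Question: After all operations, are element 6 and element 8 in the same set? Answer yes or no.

Answer: yes

Derivation:
Step 1: find(9) -> no change; set of 9 is {9}
Step 2: find(9) -> no change; set of 9 is {9}
Step 3: find(2) -> no change; set of 2 is {2}
Step 4: union(8, 0) -> merged; set of 8 now {0, 8}
Step 5: union(8, 6) -> merged; set of 8 now {0, 6, 8}
Step 6: find(6) -> no change; set of 6 is {0, 6, 8}
Step 7: find(1) -> no change; set of 1 is {1}
Step 8: find(0) -> no change; set of 0 is {0, 6, 8}
Step 9: find(8) -> no change; set of 8 is {0, 6, 8}
Step 10: find(4) -> no change; set of 4 is {4}
Set of 6: {0, 6, 8}; 8 is a member.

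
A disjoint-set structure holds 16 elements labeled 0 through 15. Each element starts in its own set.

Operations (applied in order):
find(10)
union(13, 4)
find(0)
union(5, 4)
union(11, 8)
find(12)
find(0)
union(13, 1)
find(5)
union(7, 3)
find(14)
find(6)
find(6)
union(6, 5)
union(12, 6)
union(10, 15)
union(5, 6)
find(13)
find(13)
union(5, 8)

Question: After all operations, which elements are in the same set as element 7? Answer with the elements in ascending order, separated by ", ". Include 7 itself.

Step 1: find(10) -> no change; set of 10 is {10}
Step 2: union(13, 4) -> merged; set of 13 now {4, 13}
Step 3: find(0) -> no change; set of 0 is {0}
Step 4: union(5, 4) -> merged; set of 5 now {4, 5, 13}
Step 5: union(11, 8) -> merged; set of 11 now {8, 11}
Step 6: find(12) -> no change; set of 12 is {12}
Step 7: find(0) -> no change; set of 0 is {0}
Step 8: union(13, 1) -> merged; set of 13 now {1, 4, 5, 13}
Step 9: find(5) -> no change; set of 5 is {1, 4, 5, 13}
Step 10: union(7, 3) -> merged; set of 7 now {3, 7}
Step 11: find(14) -> no change; set of 14 is {14}
Step 12: find(6) -> no change; set of 6 is {6}
Step 13: find(6) -> no change; set of 6 is {6}
Step 14: union(6, 5) -> merged; set of 6 now {1, 4, 5, 6, 13}
Step 15: union(12, 6) -> merged; set of 12 now {1, 4, 5, 6, 12, 13}
Step 16: union(10, 15) -> merged; set of 10 now {10, 15}
Step 17: union(5, 6) -> already same set; set of 5 now {1, 4, 5, 6, 12, 13}
Step 18: find(13) -> no change; set of 13 is {1, 4, 5, 6, 12, 13}
Step 19: find(13) -> no change; set of 13 is {1, 4, 5, 6, 12, 13}
Step 20: union(5, 8) -> merged; set of 5 now {1, 4, 5, 6, 8, 11, 12, 13}
Component of 7: {3, 7}

Answer: 3, 7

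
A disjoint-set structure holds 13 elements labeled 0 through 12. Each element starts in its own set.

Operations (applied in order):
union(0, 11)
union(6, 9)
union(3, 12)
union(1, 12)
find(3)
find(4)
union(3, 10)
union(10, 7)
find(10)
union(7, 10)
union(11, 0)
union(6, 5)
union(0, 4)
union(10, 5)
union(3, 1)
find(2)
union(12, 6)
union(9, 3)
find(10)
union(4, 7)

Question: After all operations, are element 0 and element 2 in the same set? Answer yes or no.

Answer: no

Derivation:
Step 1: union(0, 11) -> merged; set of 0 now {0, 11}
Step 2: union(6, 9) -> merged; set of 6 now {6, 9}
Step 3: union(3, 12) -> merged; set of 3 now {3, 12}
Step 4: union(1, 12) -> merged; set of 1 now {1, 3, 12}
Step 5: find(3) -> no change; set of 3 is {1, 3, 12}
Step 6: find(4) -> no change; set of 4 is {4}
Step 7: union(3, 10) -> merged; set of 3 now {1, 3, 10, 12}
Step 8: union(10, 7) -> merged; set of 10 now {1, 3, 7, 10, 12}
Step 9: find(10) -> no change; set of 10 is {1, 3, 7, 10, 12}
Step 10: union(7, 10) -> already same set; set of 7 now {1, 3, 7, 10, 12}
Step 11: union(11, 0) -> already same set; set of 11 now {0, 11}
Step 12: union(6, 5) -> merged; set of 6 now {5, 6, 9}
Step 13: union(0, 4) -> merged; set of 0 now {0, 4, 11}
Step 14: union(10, 5) -> merged; set of 10 now {1, 3, 5, 6, 7, 9, 10, 12}
Step 15: union(3, 1) -> already same set; set of 3 now {1, 3, 5, 6, 7, 9, 10, 12}
Step 16: find(2) -> no change; set of 2 is {2}
Step 17: union(12, 6) -> already same set; set of 12 now {1, 3, 5, 6, 7, 9, 10, 12}
Step 18: union(9, 3) -> already same set; set of 9 now {1, 3, 5, 6, 7, 9, 10, 12}
Step 19: find(10) -> no change; set of 10 is {1, 3, 5, 6, 7, 9, 10, 12}
Step 20: union(4, 7) -> merged; set of 4 now {0, 1, 3, 4, 5, 6, 7, 9, 10, 11, 12}
Set of 0: {0, 1, 3, 4, 5, 6, 7, 9, 10, 11, 12}; 2 is not a member.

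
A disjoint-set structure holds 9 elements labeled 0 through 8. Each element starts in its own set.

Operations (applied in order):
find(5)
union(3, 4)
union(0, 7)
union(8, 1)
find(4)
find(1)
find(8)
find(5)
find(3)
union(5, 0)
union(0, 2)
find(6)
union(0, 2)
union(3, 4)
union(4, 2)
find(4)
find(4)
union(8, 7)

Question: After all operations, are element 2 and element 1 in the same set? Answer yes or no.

Answer: yes

Derivation:
Step 1: find(5) -> no change; set of 5 is {5}
Step 2: union(3, 4) -> merged; set of 3 now {3, 4}
Step 3: union(0, 7) -> merged; set of 0 now {0, 7}
Step 4: union(8, 1) -> merged; set of 8 now {1, 8}
Step 5: find(4) -> no change; set of 4 is {3, 4}
Step 6: find(1) -> no change; set of 1 is {1, 8}
Step 7: find(8) -> no change; set of 8 is {1, 8}
Step 8: find(5) -> no change; set of 5 is {5}
Step 9: find(3) -> no change; set of 3 is {3, 4}
Step 10: union(5, 0) -> merged; set of 5 now {0, 5, 7}
Step 11: union(0, 2) -> merged; set of 0 now {0, 2, 5, 7}
Step 12: find(6) -> no change; set of 6 is {6}
Step 13: union(0, 2) -> already same set; set of 0 now {0, 2, 5, 7}
Step 14: union(3, 4) -> already same set; set of 3 now {3, 4}
Step 15: union(4, 2) -> merged; set of 4 now {0, 2, 3, 4, 5, 7}
Step 16: find(4) -> no change; set of 4 is {0, 2, 3, 4, 5, 7}
Step 17: find(4) -> no change; set of 4 is {0, 2, 3, 4, 5, 7}
Step 18: union(8, 7) -> merged; set of 8 now {0, 1, 2, 3, 4, 5, 7, 8}
Set of 2: {0, 1, 2, 3, 4, 5, 7, 8}; 1 is a member.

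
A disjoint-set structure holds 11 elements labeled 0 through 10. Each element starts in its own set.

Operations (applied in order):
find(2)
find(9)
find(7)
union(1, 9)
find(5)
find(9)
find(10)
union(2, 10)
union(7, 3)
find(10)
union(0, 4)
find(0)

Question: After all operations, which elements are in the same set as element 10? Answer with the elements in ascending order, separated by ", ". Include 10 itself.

Answer: 2, 10

Derivation:
Step 1: find(2) -> no change; set of 2 is {2}
Step 2: find(9) -> no change; set of 9 is {9}
Step 3: find(7) -> no change; set of 7 is {7}
Step 4: union(1, 9) -> merged; set of 1 now {1, 9}
Step 5: find(5) -> no change; set of 5 is {5}
Step 6: find(9) -> no change; set of 9 is {1, 9}
Step 7: find(10) -> no change; set of 10 is {10}
Step 8: union(2, 10) -> merged; set of 2 now {2, 10}
Step 9: union(7, 3) -> merged; set of 7 now {3, 7}
Step 10: find(10) -> no change; set of 10 is {2, 10}
Step 11: union(0, 4) -> merged; set of 0 now {0, 4}
Step 12: find(0) -> no change; set of 0 is {0, 4}
Component of 10: {2, 10}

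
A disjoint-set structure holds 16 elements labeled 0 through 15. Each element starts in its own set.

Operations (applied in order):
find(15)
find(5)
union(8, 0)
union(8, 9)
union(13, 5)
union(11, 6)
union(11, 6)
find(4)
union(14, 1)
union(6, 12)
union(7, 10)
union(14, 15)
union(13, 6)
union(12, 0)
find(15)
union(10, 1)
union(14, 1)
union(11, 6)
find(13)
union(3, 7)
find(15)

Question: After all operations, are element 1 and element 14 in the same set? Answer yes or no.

Answer: yes

Derivation:
Step 1: find(15) -> no change; set of 15 is {15}
Step 2: find(5) -> no change; set of 5 is {5}
Step 3: union(8, 0) -> merged; set of 8 now {0, 8}
Step 4: union(8, 9) -> merged; set of 8 now {0, 8, 9}
Step 5: union(13, 5) -> merged; set of 13 now {5, 13}
Step 6: union(11, 6) -> merged; set of 11 now {6, 11}
Step 7: union(11, 6) -> already same set; set of 11 now {6, 11}
Step 8: find(4) -> no change; set of 4 is {4}
Step 9: union(14, 1) -> merged; set of 14 now {1, 14}
Step 10: union(6, 12) -> merged; set of 6 now {6, 11, 12}
Step 11: union(7, 10) -> merged; set of 7 now {7, 10}
Step 12: union(14, 15) -> merged; set of 14 now {1, 14, 15}
Step 13: union(13, 6) -> merged; set of 13 now {5, 6, 11, 12, 13}
Step 14: union(12, 0) -> merged; set of 12 now {0, 5, 6, 8, 9, 11, 12, 13}
Step 15: find(15) -> no change; set of 15 is {1, 14, 15}
Step 16: union(10, 1) -> merged; set of 10 now {1, 7, 10, 14, 15}
Step 17: union(14, 1) -> already same set; set of 14 now {1, 7, 10, 14, 15}
Step 18: union(11, 6) -> already same set; set of 11 now {0, 5, 6, 8, 9, 11, 12, 13}
Step 19: find(13) -> no change; set of 13 is {0, 5, 6, 8, 9, 11, 12, 13}
Step 20: union(3, 7) -> merged; set of 3 now {1, 3, 7, 10, 14, 15}
Step 21: find(15) -> no change; set of 15 is {1, 3, 7, 10, 14, 15}
Set of 1: {1, 3, 7, 10, 14, 15}; 14 is a member.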